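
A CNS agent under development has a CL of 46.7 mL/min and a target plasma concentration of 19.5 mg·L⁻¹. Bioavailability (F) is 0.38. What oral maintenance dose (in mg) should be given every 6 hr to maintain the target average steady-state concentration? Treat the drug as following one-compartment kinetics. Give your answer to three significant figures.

863 mg

CL = 46.7 mL/min × 60/1000 = 2.802 L/h
At steady state, dose per interval replaces the amount cleared in that interval: F·D/τ = CL·Css.
D = CL × Css × τ / F = 2.802 × 19.5 × 6 / 0.38 = 862.7 mg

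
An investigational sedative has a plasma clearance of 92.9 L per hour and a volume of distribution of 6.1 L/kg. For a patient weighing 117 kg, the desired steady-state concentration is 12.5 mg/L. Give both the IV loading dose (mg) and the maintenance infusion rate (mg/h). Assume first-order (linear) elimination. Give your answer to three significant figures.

Vd = 6.1 L/kg × 117 kg = 713.7 L
LD = Vd · C_target = 713.7 × 12.5 = 8921 mg
Maintenance infusion rate = CL × Css = 92.90 × 12.5 = 1161 mg/h

(a) 8920 mg; (b) 1160 mg/h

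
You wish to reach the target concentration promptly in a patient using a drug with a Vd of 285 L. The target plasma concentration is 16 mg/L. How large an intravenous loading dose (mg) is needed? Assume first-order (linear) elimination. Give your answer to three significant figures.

LD = Vd × C = 285.0 × 16.00 = 4560 mg

4560 mg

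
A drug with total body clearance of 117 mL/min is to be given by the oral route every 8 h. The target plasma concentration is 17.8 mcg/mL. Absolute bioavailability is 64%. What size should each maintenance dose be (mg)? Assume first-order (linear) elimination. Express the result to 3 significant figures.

CL = 117 mL/min = 117 × 0.06 = 7.020 L/h
D = CL × Css × τ / F = 7.020 × 17.8 × 8 / 0.64 = 1562 mg

1560 mg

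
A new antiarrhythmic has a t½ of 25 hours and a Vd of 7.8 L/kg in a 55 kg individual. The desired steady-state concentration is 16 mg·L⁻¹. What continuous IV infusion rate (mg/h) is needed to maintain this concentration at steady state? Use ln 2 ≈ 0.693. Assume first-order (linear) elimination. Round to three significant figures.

Total Vd = 7.8 × 55 = 429.0 L
CL = 0.693 × Vd / t½ = 0.693 × 429.0 / 25 = 11.89 L/h
Infusion rate = CL × Css = 11.89 × 16 = 190.2 mg/h

190 mg/h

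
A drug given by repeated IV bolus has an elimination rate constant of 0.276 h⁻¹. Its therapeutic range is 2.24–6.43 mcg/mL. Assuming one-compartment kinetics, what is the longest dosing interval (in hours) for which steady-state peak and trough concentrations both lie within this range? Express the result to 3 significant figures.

3.82 h

Between IV bolus doses, concentration decays as C = C₀·e^(−kτ), so C_peak/C_trough = e^(kτ).
τ_max = ln(C_peak/C_trough) / k = ln(6.43/2.24) / 0.2760 = 1.054 / 0.2760 = 3.819 h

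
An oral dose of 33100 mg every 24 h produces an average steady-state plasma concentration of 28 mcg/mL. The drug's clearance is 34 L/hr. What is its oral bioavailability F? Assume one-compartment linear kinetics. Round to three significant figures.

F·D/τ = CL·Css at steady state → F = CL·Css·τ / D.
F = 34 × 28 × 24 / 33100 = 0.690

0.690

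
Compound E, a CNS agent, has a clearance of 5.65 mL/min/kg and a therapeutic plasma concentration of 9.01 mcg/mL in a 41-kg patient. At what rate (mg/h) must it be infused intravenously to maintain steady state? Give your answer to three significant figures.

CL = 5.65 mL/min/kg × 41 kg = 231.7 mL/min = 231.7 × 60/1000 = 13.90 L/h
R₀ = 13.90 × 9.01 = 125.2 mg/h

125 mg/h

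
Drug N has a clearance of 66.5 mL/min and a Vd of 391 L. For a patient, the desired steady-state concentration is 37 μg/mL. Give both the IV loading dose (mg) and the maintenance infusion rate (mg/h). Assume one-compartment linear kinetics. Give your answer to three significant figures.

Loading: fill Vd to C_target → 391.0 L × 37 mg/L = 14470 mg
CL = 66.5 mL/min = 66.5 × 0.06 = 3.990 L/h
Maintenance infusion rate = CL × Css = 3.990 × 37 = 147.6 mg/h

(a) 14500 mg; (b) 148 mg/h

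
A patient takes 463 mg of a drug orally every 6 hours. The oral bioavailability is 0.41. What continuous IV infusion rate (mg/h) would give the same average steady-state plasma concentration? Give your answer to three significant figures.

Equivalent systemic input: infusion rate = F·D/τ.
Rate = 0.41 × 463 / 6 = 31.64 mg/h

31.6 mg/h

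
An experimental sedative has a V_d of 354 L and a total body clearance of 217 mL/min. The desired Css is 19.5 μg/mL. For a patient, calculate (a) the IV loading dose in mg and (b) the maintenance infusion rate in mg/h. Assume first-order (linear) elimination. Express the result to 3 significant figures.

(a) 6900 mg; (b) 254 mg/h

Loading: fill Vd to C_target → 354.0 L × 19.5 mg/L = 6903 mg
CL = 217 mL/min × 60/1000 = 13.02 L/h
Maintenance infusion rate = CL × Css = 13.02 × 19.5 = 253.9 mg/h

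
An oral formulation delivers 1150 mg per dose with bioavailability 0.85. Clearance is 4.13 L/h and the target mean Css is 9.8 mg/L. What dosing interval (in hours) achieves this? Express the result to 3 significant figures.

F·D/τ = CL·Css → τ = F·D / (CL·Css).
τ = 0.85 × 1150 / (4.13 × 9.8) = 24.15 h

24.2 h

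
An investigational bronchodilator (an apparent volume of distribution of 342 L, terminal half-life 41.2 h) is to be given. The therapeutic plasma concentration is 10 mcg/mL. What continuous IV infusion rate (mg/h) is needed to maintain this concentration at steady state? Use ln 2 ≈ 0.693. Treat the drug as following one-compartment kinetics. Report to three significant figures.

57.5 mg/h

CL = ln 2 · Vd / t½ = 0.693 × 342.0 / 41.2 = 5.753 L/h
Infusion rate = CL × Css = 5.753 × 10 = 57.53 mg/h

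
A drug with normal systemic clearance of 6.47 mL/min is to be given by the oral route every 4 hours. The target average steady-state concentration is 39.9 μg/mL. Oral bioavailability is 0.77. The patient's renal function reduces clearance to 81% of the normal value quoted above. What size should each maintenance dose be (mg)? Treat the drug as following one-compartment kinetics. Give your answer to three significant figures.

CL = 6.47 mL/min = 6.47 × 0.06 = 0.3882 L/h
Patient clearance = 0.81 × 0.3882 = 0.3144 L/h
At steady state, dose per interval replaces the amount cleared in that interval: F·D/τ = CL·Css.
D = CL × Css × τ / F = 0.3144 × 39.9 × 4 / 0.77 = 65.17 mg

65.2 mg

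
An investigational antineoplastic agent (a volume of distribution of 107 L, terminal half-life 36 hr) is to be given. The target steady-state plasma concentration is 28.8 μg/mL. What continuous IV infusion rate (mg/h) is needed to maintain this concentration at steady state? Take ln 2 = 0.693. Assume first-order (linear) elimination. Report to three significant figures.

59.3 mg/h

CL = ln 2 · Vd / t½ = 0.693 × 107.0 / 36 = 2.060 L/h
Infusion rate = CL × Css = 2.060 × 28.8 = 59.33 mg/h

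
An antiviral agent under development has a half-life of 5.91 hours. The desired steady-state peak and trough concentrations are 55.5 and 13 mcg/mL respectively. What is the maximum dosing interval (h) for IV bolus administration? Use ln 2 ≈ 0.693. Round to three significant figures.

k = 0.693 / t½ = 0.693 / 5.91 = 0.1173 h⁻¹
Between IV bolus doses, concentration decays as C = C₀·e^(−kτ), so C_peak/C_trough = e^(kτ).
τ_max = ln(C_peak/C_trough) / k = ln(55.5/13) / 0.1173 = 1.451 / 0.1173 = 12.37 h

12.4 h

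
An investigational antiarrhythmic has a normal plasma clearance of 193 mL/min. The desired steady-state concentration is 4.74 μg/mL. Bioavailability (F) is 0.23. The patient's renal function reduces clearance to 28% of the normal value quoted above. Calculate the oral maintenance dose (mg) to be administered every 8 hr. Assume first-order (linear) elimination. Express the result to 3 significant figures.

CL = 193 mL/min = 193 × 0.06 = 11.58 L/h
Patient clearance = 0.28 × 11.58 = 3.242 L/h
At steady state, dose per interval replaces the amount cleared in that interval: F·D/τ = CL·Css.
D = CL × Css × τ / F = 3.242 × 4.74 × 8 / 0.23 = 534.5 mg

535 mg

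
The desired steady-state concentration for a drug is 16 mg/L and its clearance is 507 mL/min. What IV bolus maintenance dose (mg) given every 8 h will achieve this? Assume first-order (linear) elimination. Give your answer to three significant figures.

CL = 507 mL/min × 60/1000 = 30.42 L/h
D = CL × Css × τ = 30.42 × 16 × 8 = 3894 mg

3890 mg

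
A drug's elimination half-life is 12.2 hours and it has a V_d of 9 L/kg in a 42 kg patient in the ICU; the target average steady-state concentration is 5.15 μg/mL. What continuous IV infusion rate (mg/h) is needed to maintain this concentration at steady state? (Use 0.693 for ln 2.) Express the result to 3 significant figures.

111 mg/h

Vd(total) = 42 kg × 9 L/kg = 378.0 L
CL = 0.693 × Vd / t½ = 0.693 × 378.0 / 12.2 = 21.47 L/h
Infusion rate = CL × Css = 21.47 × 5.15 = 110.6 mg/h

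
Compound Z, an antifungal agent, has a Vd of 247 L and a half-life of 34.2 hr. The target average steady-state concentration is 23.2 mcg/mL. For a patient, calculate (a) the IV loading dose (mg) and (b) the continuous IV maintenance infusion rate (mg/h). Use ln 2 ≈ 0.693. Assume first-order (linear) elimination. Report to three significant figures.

LD = Vd × C = 247.0 × 23.2 = 5730 mg
CL = 0.693 × Vd / t½ = 0.693 × 247.0 / 34.2 = 5.005 L/h
Infusion rate = CL × Css = 5.005 × 23.2 = 116.1 mg/h

(a) 5730 mg; (b) 116 mg/h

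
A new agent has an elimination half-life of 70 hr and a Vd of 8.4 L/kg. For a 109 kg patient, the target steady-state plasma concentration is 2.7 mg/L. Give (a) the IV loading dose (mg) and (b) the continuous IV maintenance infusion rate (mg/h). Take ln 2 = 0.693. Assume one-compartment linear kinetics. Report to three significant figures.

Vd(total) = 109 kg × 8.4 L/kg = 915.6 L
LD = Vd × C = 915.6 × 2.7 = 2472 mg
CL = 0.693 × Vd / t½ = 0.693 × 915.6 / 70 = 9.064 L/h
Infusion rate = CL × Css = 9.064 × 2.7 = 24.47 mg/h

(a) 2470 mg; (b) 24.5 mg/h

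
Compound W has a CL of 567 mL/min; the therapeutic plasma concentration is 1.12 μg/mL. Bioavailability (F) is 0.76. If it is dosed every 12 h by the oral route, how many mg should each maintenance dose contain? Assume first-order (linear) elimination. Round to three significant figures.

602 mg

Convert clearance: 567 mL/min × 60 min/h ÷ 1000 mL/L = 34.02 L/h
At steady state, dose per interval replaces the amount cleared in that interval: F·D/τ = CL·Css.
D = CL × Css × τ / F = 34.02 × 1.12 × 12 / 0.76 = 601.6 mg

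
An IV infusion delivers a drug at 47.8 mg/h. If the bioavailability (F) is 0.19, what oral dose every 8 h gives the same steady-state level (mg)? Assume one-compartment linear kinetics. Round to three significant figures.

2010 mg

To maintain the same Css, the systemic dosing rate must be unchanged: F·D/τ = infusion rate.
D = rate × τ / F = 47.8 × 8 / 0.19 = 2013 mg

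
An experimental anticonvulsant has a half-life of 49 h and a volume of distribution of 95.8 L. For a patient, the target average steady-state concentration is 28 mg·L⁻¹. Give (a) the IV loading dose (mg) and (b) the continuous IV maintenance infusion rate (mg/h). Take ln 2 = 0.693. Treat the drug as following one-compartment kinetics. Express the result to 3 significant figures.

(a) 2680 mg; (b) 37.9 mg/h

LD = Vd × C = 95.80 × 28 = 2682 mg
CL = 0.693 × Vd / t½ = 0.693 × 95.80 / 49 = 1.355 L/h
Infusion rate = CL × Css = 1.355 × 28 = 37.94 mg/h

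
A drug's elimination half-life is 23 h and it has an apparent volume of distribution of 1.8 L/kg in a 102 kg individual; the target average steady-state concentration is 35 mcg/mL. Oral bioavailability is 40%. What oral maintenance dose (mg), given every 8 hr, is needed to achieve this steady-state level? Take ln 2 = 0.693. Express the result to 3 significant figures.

3870 mg

Vd(total) = 102 kg × 1.8 L/kg = 183.6 L
CL = 0.693 × Vd / t½ = 0.693 × 183.6 / 23 = 5.532 L/h
D = CL × Css × τ / F = 5.532 × 35 × 8 / 0.4 = 3872 mg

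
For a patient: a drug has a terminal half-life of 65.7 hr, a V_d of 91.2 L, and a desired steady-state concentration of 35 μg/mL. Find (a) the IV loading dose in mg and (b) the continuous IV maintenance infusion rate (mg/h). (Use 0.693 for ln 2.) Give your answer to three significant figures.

(a) 3190 mg; (b) 33.7 mg/h

LD = Vd × C = 91.20 × 35 = 3192 mg
CL = 0.693 × Vd / t½ = 0.693 × 91.20 / 65.7 = 0.9620 L/h
Infusion rate = CL × Css = 0.9620 × 35 = 33.67 mg/h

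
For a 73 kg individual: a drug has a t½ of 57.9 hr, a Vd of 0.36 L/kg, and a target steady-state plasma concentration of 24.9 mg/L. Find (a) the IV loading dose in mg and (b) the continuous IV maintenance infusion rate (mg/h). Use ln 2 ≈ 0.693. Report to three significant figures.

(a) 654 mg; (b) 7.83 mg/h

Vd = 0.36 L/kg × 73 kg = 26.28 L
LD = Vd × C = 26.28 × 24.9 = 654.4 mg
CL = 0.693 × Vd / t½ = 0.693 × 26.28 / 57.9 = 0.3145 L/h
Infusion rate = CL × Css = 0.3145 × 24.9 = 7.831 mg/h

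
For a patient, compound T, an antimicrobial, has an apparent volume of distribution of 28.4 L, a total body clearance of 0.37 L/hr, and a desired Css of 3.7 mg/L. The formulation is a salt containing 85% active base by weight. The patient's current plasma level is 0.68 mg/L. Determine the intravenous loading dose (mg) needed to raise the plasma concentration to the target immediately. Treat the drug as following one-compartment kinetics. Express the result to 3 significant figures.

101 mg

Concentration deficit ΔC = 3.7 − 0.68 = 3.020 mg/L
LD = Vd × ΔC / S = 28.40 × 3.020 / 0.85 = 100.9 mg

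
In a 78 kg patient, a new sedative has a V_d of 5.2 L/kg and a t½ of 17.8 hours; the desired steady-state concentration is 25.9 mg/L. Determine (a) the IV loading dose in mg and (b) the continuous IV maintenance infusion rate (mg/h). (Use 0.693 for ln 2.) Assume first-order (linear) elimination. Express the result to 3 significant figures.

(a) 10500 mg; (b) 409 mg/h

Total Vd = 5.2 × 78 = 405.6 L
LD = Vd × C = 405.6 × 25.9 = 10510 mg
CL = 0.693 × Vd / t½ = 0.693 × 405.6 / 17.8 = 15.79 L/h
Infusion rate = CL × Css = 15.79 × 25.9 = 409.0 mg/h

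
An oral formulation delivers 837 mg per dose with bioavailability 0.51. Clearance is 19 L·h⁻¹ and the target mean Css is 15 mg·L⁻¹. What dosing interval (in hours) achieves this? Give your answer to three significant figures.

F·D/τ = CL·Css → τ = F·D / (CL·Css).
τ = 0.51 × 837 / (19 × 15) = 1.498 h

1.50 h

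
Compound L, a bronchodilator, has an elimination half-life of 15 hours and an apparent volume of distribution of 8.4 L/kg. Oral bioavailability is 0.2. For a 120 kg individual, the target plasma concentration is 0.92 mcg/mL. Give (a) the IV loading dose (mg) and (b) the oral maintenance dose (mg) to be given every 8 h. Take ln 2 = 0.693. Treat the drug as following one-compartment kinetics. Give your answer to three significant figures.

Total Vd = 8.4 × 120 = 1008 L
LD = Vd × C = 1008 × 0.92 = 927.4 mg
CL = 0.693 × Vd / t½ = 0.693 × 1008 / 15 = 46.57 L/h
D = CL × Css × τ / F = 46.57 × 0.92 × 8 / 0.2 = 1714 mg

(a) 927 mg; (b) 1710 mg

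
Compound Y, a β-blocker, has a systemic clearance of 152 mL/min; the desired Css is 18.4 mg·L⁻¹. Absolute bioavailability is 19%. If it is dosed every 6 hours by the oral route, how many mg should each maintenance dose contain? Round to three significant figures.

5300 mg

CL = 152 mL/min × 60/1000 = 9.120 L/h
D = CL × Css × τ / F = 9.120 × 18.4 × 6 / 0.19 = 5299 mg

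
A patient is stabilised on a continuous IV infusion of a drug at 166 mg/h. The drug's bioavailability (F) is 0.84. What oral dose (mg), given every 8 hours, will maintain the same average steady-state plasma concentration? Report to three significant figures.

To maintain the same Css, the systemic dosing rate must be unchanged: F·D/τ = infusion rate.
D = rate × τ / F = 166 × 8 / 0.84 = 1581 mg

1580 mg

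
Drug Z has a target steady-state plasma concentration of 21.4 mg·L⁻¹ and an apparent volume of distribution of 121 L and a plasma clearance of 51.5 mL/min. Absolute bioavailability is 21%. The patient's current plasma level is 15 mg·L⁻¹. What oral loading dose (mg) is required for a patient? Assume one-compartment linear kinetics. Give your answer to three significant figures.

Loading dose depends on Vd (not clearance): it fills the distribution volume.
Concentration deficit ΔC = 21.4 − 15 = 6.400 mg/L
LD = Vd × ΔC / F = 121.0 × 6.400 / 0.21 = 3688 mg

3690 mg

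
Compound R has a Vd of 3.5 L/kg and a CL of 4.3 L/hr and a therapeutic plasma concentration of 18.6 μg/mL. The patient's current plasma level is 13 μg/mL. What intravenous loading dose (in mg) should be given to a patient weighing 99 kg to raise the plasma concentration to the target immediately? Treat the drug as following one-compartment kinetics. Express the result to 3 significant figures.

1940 mg

Vd(total) = 99 kg × 3.5 L/kg = 346.5 L
The loading dose fills Vd to the target concentration.
Concentration deficit ΔC = 18.6 − 13 = 5.600 mg/L
LD = Vd × ΔC = 346.5 × 5.600 = 1940 mg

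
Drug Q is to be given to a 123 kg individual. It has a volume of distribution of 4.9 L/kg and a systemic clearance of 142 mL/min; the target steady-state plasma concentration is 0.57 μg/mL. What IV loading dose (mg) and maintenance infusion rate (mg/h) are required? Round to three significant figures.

Total Vd = 4.9 × 123 = 602.7 L
LD = Vd · C_target = 602.7 × 0.57 = 343.5 mg
Convert clearance: 142 mL/min × 60 min/h ÷ 1000 mL/L = 8.520 L/h
Infusion rate = 8.520 L/h × 0.57 mg/L = 4.856 mg/h

(a) 344 mg; (b) 4.86 mg/h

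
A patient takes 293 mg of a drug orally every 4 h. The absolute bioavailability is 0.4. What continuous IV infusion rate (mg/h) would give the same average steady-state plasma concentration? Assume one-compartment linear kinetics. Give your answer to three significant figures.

Equivalent systemic input: infusion rate = F·D/τ.
Rate = 0.4 × 293 / 4 = 29.30 mg/h

29.3 mg/h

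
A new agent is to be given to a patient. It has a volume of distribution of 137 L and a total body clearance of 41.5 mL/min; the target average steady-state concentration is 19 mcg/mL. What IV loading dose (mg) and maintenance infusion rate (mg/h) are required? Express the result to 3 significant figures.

(a) 2600 mg; (b) 47.3 mg/h

Loading dose = Vd × C = 137.0 × 19 = 2603 mg
CL = 41.5 mL/min × 60/1000 = 2.490 L/h
Maintenance: replace elimination → rate = CL × Css = 2.490 × 19 = 47.31 mg/h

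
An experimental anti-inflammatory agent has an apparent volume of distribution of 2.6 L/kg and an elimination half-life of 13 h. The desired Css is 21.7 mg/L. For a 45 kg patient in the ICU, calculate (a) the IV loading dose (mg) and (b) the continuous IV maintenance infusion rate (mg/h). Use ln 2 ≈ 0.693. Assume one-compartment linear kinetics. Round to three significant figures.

Vd = 2.6 L/kg × 45 kg = 117.0 L
LD = Vd × C = 117.0 × 21.7 = 2539 mg
CL = 0.693 × Vd / t½ = 0.693 × 117.0 / 13 = 6.237 L/h
Infusion rate = CL × Css = 6.237 × 21.7 = 135.3 mg/h

(a) 2540 mg; (b) 135 mg/h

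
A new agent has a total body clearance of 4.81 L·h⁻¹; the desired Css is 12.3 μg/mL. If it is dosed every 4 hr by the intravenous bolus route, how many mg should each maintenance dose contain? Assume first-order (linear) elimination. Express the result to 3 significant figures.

D = CL × Css × τ = 4.810 × 12.3 × 4 = 236.7 mg

237 mg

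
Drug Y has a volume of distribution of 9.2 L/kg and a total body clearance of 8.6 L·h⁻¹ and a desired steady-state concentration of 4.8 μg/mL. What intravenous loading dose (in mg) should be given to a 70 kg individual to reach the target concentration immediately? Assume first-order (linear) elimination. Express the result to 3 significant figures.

3090 mg

Vd = 9.2 L/kg × 70 kg = 644.0 L
The loading dose fills Vd to the target concentration.
LD = Vd × C = 644.0 × 4.800 = 3091 mg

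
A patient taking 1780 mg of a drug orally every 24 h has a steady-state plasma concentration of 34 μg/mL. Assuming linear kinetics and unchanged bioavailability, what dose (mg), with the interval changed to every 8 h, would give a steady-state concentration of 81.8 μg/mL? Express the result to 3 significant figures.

1430 mg

For first-order elimination, Css ∝ F·D/(CL·τ); F and CL are unchanged, so Css ∝ D/τ.
D₂ = D₁ × (Css,target / Css,current) × (τ₂/τ₁) = 1780 × (81.8/34) × (8/24) = 1427 mg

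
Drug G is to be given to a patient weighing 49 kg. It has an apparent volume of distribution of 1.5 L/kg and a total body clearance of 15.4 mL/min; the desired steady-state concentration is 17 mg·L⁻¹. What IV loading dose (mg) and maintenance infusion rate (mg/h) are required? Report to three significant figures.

Vd = 1.5 L/kg × 49 kg = 73.50 L
Loading: fill Vd to C_target → 73.50 L × 17 mg/L = 1250 mg
CL = 15.4 mL/min × 60/1000 = 0.9240 L/h
Maintenance infusion rate = CL × Css = 0.9240 × 17 = 15.71 mg/h

(a) 1250 mg; (b) 15.7 mg/h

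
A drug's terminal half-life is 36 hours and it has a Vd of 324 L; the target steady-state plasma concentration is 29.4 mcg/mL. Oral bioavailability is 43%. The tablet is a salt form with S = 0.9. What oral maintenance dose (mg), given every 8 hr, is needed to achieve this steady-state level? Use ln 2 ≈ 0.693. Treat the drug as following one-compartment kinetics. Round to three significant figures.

CL = 0.693 × Vd / t½ = 0.693 × 324.0 / 36 = 6.237 L/h
D = CL × Css × τ / F / S = 6.237 × 29.4 × 8 / 0.43 / 0.9 = 3791 mg

3790 mg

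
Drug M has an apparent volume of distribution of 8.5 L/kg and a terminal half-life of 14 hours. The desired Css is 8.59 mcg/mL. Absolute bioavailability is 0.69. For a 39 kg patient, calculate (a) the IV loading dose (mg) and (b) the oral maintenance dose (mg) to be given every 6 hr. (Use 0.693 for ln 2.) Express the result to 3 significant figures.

Vd = 8.5 L/kg × 39 kg = 331.5 L
LD = Vd × C = 331.5 × 8.59 = 2848 mg
CL = 0.693 × Vd / t½ = 0.693 × 331.5 / 14 = 16.41 L/h
D = CL × Css × τ / F = 16.41 × 8.59 × 6 / 0.69 = 1226 mg

(a) 2850 mg; (b) 1230 mg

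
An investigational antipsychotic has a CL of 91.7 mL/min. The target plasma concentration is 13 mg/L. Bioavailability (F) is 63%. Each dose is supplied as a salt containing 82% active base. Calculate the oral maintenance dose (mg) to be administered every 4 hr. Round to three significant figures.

Convert clearance: 91.7 mL/min × 60 min/h ÷ 1000 mL/L = 5.502 L/h
D = CL × Css × τ / F / S = 5.502 × 13 × 4 / 0.63 / 0.82 = 553.8 mg

554 mg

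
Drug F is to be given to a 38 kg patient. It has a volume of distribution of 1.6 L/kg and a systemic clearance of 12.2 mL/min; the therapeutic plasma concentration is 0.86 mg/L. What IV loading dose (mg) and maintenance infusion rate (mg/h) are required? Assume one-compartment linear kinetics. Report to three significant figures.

(a) 52.3 mg; (b) 0.630 mg/h

Total Vd = 1.6 × 38 = 60.80 L
LD = Vd · C_target = 60.80 × 0.86 = 52.29 mg
Convert clearance: 12.2 mL/min × 60 min/h ÷ 1000 mL/L = 0.7320 L/h
Maintenance: replace elimination → rate = CL × Css = 0.7320 × 0.86 = 0.6295 mg/h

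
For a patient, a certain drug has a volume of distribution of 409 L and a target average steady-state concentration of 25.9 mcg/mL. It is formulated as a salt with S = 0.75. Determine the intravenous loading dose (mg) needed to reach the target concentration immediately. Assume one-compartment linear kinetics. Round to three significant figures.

The loading dose fills Vd to the target concentration.
LD = Vd × C / S = 409.0 × 25.90 / 0.75 = 14120 mg

14100 mg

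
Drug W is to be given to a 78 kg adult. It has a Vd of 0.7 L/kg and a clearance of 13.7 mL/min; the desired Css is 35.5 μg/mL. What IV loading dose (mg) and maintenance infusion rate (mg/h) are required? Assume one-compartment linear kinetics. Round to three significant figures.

(a) 1940 mg; (b) 29.2 mg/h

Vd = 0.7 L/kg × 78 kg = 54.60 L
Loading dose = Vd × C = 54.60 × 35.5 = 1938 mg
CL = 13.7 mL/min = 13.7 × 0.06 = 0.8220 L/h
Infusion rate = 0.8220 L/h × 35.5 mg/L = 29.18 mg/h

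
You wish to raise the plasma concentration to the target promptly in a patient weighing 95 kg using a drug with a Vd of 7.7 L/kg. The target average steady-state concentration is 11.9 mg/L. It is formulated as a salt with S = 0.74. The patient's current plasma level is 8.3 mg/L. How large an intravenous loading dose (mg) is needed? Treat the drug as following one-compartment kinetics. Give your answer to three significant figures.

Total Vd = 7.7 × 95 = 731.5 L
Concentration deficit ΔC = 11.9 − 8.3 = 3.600 mg/L
LD = Vd × ΔC / S = 731.5 × 3.600 / 0.74 = 3559 mg

3560 mg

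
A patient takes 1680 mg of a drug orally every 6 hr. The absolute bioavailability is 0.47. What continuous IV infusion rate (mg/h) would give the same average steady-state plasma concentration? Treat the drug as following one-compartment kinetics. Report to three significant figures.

Equivalent systemic input: infusion rate = F·D/τ.
Rate = 0.47 × 1680 / 6 = 131.6 mg/h

132 mg/h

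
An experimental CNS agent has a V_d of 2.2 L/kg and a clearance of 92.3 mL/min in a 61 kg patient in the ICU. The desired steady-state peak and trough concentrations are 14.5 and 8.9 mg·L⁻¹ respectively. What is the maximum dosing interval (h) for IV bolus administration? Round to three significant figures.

11.8 h

Vd(total) = 61 kg × 2.2 L/kg = 134.2 L
CL = 92.3 mL/min = 92.3 × 0.06 = 5.538 L/h
k = CL / Vd = 5.538 / 134.2 = 0.04127 h⁻¹
Between IV bolus doses, concentration decays as C = C₀·e^(−kτ), so C_peak/C_trough = e^(kτ).
τ_max = ln(C_peak/C_trough) / k = ln(14.5/8.9) / 0.04127 = 0.4881 / 0.04127 = 11.83 h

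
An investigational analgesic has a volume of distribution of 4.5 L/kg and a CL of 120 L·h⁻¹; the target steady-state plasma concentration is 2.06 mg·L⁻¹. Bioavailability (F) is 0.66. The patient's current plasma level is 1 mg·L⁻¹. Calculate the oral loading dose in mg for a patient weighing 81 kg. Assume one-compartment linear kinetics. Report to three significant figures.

Total Vd = 4.5 × 81 = 364.5 L
Concentration deficit ΔC = 2.06 − 1 = 1.060 mg/L
LD = Vd × ΔC / F = 364.5 × 1.060 / 0.66 = 585.4 mg

585 mg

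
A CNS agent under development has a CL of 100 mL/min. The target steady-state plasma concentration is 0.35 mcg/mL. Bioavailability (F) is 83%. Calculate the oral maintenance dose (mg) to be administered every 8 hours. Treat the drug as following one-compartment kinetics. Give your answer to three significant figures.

Convert clearance: 100 mL/min × 60 min/h ÷ 1000 mL/L = 6.000 L/h
D = CL × Css × τ / F = 6.000 × 0.35 × 8 / 0.83 = 20.24 mg

20.2 mg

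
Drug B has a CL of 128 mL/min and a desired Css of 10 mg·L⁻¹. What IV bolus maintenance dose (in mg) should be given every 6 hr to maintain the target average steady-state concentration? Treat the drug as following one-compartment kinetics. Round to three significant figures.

461 mg

CL = 128 mL/min = 128 × 0.06 = 7.680 L/h
D = CL × Css × τ = 7.680 × 10 × 6 = 460.8 mg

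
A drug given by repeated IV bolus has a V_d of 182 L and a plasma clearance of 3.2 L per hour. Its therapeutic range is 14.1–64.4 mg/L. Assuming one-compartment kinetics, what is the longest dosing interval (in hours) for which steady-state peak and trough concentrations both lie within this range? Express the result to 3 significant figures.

k = CL / Vd = 3.200 / 182.0 = 0.01758 h⁻¹
Between IV bolus doses, concentration decays as C = C₀·e^(−kτ), so C_peak/C_trough = e^(kτ).
τ_max = ln(C_peak/C_trough) / k = ln(64.4/14.1) / 0.01758 = 1.519 / 0.01758 = 86.41 h

86.4 h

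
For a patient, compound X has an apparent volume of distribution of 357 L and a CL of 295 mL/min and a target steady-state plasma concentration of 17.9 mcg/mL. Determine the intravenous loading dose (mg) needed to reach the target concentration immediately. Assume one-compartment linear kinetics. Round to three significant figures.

The loading dose fills Vd to the target concentration.
LD = Vd × C = 357.0 × 17.90 = 6390 mg

6390 mg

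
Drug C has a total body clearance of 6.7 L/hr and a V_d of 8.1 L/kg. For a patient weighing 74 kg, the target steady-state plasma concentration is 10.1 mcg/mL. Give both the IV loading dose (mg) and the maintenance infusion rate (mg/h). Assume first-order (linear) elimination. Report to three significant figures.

Vd = 8.1 L/kg × 74 kg = 599.4 L
Loading: fill Vd to C_target → 599.4 L × 10.1 mg/L = 6054 mg
Infusion rate = 6.700 L/h × 10.1 mg/L = 67.67 mg/h

(a) 6050 mg; (b) 67.7 mg/h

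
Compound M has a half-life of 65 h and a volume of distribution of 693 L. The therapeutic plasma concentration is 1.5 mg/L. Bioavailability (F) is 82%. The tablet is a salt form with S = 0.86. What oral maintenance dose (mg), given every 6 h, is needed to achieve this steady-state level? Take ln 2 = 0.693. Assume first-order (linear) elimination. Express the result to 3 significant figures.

94.3 mg

CL = 0.693 × Vd / t½ = 0.693 × 693.0 / 65 = 7.388 L/h
D = CL × Css × τ / F / S = 7.388 × 1.5 × 6 / 0.82 / 0.86 = 94.29 mg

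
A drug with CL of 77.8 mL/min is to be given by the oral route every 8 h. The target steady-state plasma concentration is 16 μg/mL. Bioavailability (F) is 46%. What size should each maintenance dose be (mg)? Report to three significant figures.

Convert clearance: 77.8 mL/min × 60 min/h ÷ 1000 mL/L = 4.668 L/h
D = CL × Css × τ / F = 4.668 × 16 × 8 / 0.46 = 1299 mg

1300 mg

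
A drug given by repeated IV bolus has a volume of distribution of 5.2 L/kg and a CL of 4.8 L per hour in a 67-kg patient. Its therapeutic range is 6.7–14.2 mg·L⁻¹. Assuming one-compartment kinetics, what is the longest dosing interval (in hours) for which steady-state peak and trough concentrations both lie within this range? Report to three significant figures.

Total Vd = 5.2 × 67 = 348.4 L
k = CL / Vd = 4.800 / 348.4 = 0.01378 h⁻¹
Between IV bolus doses, concentration decays as C = C₀·e^(−kτ), so C_peak/C_trough = e^(kτ).
τ_max = ln(C_peak/C_trough) / k = ln(14.2/6.7) / 0.01378 = 0.7511 / 0.01378 = 54.51 h

54.5 h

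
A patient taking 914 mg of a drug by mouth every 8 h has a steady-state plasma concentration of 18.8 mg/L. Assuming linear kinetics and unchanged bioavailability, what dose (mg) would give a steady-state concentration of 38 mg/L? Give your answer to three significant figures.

1850 mg

With linear kinetics, Css is proportional to dose rate (D/τ) at fixed clearance.
D₂ = D₁ × (Css,target / Css,current) = 914 × 38/18.8 = 1847 mg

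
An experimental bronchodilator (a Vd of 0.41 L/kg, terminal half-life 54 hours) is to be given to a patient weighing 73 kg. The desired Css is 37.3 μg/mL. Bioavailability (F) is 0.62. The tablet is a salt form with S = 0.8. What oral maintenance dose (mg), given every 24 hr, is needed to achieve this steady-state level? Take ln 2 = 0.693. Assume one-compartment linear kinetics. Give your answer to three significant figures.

693 mg

Vd(total) = 73 kg × 0.41 L/kg = 29.93 L
CL = 0.693 × Vd / t½ = 0.693 × 29.93 / 54 = 0.3841 L/h
D = CL × Css × τ / F / S = 0.3841 × 37.3 × 24 / 0.62 / 0.8 = 693.2 mg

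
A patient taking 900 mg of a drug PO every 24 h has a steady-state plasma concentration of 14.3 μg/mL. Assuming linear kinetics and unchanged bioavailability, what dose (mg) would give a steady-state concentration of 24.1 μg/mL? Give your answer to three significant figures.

1520 mg

For first-order elimination, Css ∝ F·D/(CL·τ); F and CL are unchanged, so Css ∝ D/τ.
D₂ = D₁ × (Css,target / Css,current) = 900 × 24.1/14.3 = 1517 mg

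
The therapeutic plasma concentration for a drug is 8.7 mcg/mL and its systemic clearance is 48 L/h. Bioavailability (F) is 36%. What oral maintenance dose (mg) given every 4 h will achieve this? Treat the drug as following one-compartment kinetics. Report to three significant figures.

4640 mg

D = CL × Css × τ / F = 48.00 × 8.7 × 4 / 0.36 = 4640 mg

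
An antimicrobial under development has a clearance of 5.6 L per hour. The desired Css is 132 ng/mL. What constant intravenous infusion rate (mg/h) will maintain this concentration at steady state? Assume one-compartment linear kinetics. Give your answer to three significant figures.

0.739 mg/h

C = 132 ng/mL = 0.1320 mg/L
Rate = CL × Css = 5.600 × 0.132 = 0.7392 mg/h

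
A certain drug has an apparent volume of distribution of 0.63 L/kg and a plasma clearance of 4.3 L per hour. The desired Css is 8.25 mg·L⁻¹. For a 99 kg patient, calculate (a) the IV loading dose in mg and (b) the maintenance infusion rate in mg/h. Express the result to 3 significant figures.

(a) 515 mg; (b) 35.5 mg/h

Total Vd = 0.63 × 99 = 62.37 L
LD = Vd · C_target = 62.37 × 8.25 = 514.6 mg
Maintenance infusion rate = CL × Css = 4.300 × 8.25 = 35.48 mg/h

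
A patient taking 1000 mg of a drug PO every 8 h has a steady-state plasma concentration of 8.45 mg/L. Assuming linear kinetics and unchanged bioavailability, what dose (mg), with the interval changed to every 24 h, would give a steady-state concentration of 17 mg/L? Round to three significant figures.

6040 mg

With linear kinetics, Css is proportional to dose rate (D/τ) at fixed clearance.
D₂ = D₁ × (Css,target / Css,current) × (τ₂/τ₁) = 1000 × (17/8.45) × (24/8) = 6036 mg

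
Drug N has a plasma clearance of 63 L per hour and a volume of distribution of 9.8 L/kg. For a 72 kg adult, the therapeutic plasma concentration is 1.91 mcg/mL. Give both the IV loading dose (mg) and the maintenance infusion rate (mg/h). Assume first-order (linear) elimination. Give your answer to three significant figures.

Total Vd = 9.8 × 72 = 705.6 L
Loading dose = Vd × C = 705.6 × 1.91 = 1348 mg
Infusion rate = 63.00 L/h × 1.91 mg/L = 120.3 mg/h

(a) 1350 mg; (b) 120 mg/h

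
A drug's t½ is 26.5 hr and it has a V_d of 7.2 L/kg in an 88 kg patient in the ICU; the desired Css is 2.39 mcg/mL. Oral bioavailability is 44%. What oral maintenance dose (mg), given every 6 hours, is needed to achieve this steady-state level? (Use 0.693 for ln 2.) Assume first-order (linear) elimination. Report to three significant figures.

Total Vd = 7.2 × 88 = 633.6 L
CL = 0.693 × Vd / t½ = 0.693 × 633.6 / 26.5 = 16.57 L/h
D = CL × Css × τ / F = 16.57 × 2.39 × 6 / 0.44 = 540.0 mg

540 mg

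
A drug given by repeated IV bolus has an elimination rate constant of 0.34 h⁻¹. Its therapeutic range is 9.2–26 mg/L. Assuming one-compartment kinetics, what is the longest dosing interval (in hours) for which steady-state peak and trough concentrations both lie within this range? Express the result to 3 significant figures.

Between IV bolus doses, concentration decays as C = C₀·e^(−kτ), so C_peak/C_trough = e^(kτ).
τ_max = ln(C_peak/C_trough) / k = ln(26/9.2) / 0.3400 = 1.039 / 0.3400 = 3.056 h

3.06 h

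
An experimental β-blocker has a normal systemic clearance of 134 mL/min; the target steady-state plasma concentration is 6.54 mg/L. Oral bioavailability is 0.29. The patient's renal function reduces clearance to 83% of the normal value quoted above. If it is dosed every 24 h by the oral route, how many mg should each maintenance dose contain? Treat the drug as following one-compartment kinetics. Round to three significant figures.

CL = 134 mL/min = 134 × 0.06 = 8.040 L/h
Patient clearance = 0.83 × 8.040 = 6.673 L/h
D = CL × Css × τ / F = 6.673 × 6.54 × 24 / 0.29 = 3612 mg

3610 mg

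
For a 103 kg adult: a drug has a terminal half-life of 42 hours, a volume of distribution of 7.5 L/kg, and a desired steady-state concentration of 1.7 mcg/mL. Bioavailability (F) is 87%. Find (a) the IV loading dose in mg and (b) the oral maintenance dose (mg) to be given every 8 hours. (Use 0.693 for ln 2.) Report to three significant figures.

(a) 1310 mg; (b) 199 mg

Vd(total) = 103 kg × 7.5 L/kg = 772.5 L
LD = Vd × C = 772.5 × 1.7 = 1313 mg
CL = 0.693 × Vd / t½ = 0.693 × 772.5 / 42 = 12.75 L/h
D = CL × Css × τ / F = 12.75 × 1.7 × 8 / 0.87 = 199.3 mg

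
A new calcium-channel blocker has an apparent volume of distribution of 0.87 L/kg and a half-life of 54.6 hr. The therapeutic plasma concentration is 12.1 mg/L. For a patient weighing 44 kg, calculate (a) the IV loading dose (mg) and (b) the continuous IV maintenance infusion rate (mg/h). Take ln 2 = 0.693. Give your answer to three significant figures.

Total Vd = 0.87 × 44 = 38.28 L
LD = Vd × C = 38.28 × 12.1 = 463.2 mg
CL = 0.693 × Vd / t½ = 0.693 × 38.28 / 54.6 = 0.4859 L/h
Infusion rate = CL × Css = 0.4859 × 12.1 = 5.879 mg/h

(a) 463 mg; (b) 5.88 mg/h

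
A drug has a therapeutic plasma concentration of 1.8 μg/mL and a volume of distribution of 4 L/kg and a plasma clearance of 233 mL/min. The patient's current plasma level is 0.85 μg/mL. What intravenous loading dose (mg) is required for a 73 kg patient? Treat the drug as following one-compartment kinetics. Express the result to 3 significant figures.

277 mg

Vd = 4 L/kg × 73 kg = 292.0 L
Concentration deficit ΔC = 1.8 − 0.85 = 0.9500 mg/L
LD = Vd × ΔC = 292.0 × 0.9500 = 277.4 mg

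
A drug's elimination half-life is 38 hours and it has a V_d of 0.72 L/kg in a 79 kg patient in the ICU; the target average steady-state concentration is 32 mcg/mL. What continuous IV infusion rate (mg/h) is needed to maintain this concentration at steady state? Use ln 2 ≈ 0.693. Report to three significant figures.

Vd = 0.72 L/kg × 79 kg = 56.88 L
CL = 0.693 × Vd / t½ = 0.693 × 56.88 / 38 = 1.037 L/h
Infusion rate = CL × Css = 1.037 × 32 = 33.18 mg/h

33.2 mg/h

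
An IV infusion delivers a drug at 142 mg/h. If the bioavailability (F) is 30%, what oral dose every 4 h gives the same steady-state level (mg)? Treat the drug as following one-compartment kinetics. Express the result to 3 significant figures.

1890 mg

To maintain the same Css, the systemic dosing rate must be unchanged: F·D/τ = infusion rate.
D = rate × τ / F = 142 × 4 / 0.3 = 1893 mg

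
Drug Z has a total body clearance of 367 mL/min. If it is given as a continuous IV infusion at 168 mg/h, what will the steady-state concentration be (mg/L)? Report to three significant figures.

7.63 mg/L

Convert clearance: 367 mL/min × 60 min/h ÷ 1000 mL/L = 22.02 L/h
Css = rate / CL = 168 / 22.02 = 7.629 mg/L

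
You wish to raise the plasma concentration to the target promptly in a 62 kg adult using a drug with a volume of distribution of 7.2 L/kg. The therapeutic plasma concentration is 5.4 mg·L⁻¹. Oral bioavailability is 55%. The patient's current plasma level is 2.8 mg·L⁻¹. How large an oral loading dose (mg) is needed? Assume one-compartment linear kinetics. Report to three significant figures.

Total Vd = 7.2 × 62 = 446.4 L
Concentration deficit ΔC = 5.4 − 2.8 = 2.600 mg/L
LD = Vd × ΔC / F = 446.4 × 2.600 / 0.55 = 2110 mg

2110 mg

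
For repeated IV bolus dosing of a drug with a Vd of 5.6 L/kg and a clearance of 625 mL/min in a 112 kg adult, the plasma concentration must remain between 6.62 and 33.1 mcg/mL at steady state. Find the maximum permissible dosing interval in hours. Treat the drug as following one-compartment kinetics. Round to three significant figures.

Vd = 5.6 L/kg × 112 kg = 627.2 L
CL = 625 mL/min × 60/1000 = 37.50 L/h
k = CL / Vd = 37.50 / 627.2 = 0.05979 h⁻¹
Between IV bolus doses, concentration decays as C = C₀·e^(−kτ), so C_peak/C_trough = e^(kτ).
τ_max = ln(C_peak/C_trough) / k = ln(33.1/6.62) / 0.05979 = 1.609 / 0.05979 = 26.91 h

26.9 h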